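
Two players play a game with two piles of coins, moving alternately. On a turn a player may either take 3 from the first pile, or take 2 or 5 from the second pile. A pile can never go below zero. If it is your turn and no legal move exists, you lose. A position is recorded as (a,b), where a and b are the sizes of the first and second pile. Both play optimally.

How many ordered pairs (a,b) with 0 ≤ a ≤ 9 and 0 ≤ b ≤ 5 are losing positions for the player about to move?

26

Build the W/L table. Terminal = L. A non-terminal position is W if it has a move to some L; otherwise it is L.
Every move lowers a or b (never raises either), so fill the grid row by row in increasing a, and left to right within a row: each cell's successors are then already labelled.
      b=0  b=1  b=2  b=3  b=4  b=5
a=0:    L    L    W    W    L    W
a=1:    L    L    W    W    L    W
a=2:    L    L    W    W    L    W
a=3:    W    W    L    L    W    W
a=4:    W    W    L    L    W    W
a=5:    W    W    L    L    W    W
a=6:    L    L    W    W    L    W
a=7:    L    L    W    W    L    W
a=8:    L    L    W    W    L    W
a=9:    W    W    L    L    W    W
Cells with no legal move (terminal, hence L): (0,0), (0,1), (1,0), (1,1), (2,0), (2,1).
The remaining L cells, each justified by listing all of its moves:
(0,4): the only move is to (0,2)(W), a W ⇒ L
(1,4): the only move is to (1,2)(W), a W ⇒ L
(2,4): the only move is to (2,2)(W), a W ⇒ L
(3,2): moves to (0,2)(W), (3,0)(W); every one is W ⇒ L
(3,3): moves to (0,3)(W), (3,1)(W); every one is W ⇒ L
(4,2): moves to (1,2)(W), (4,0)(W); every one is W ⇒ L
(4,3): moves to (1,3)(W), (4,1)(W); every one is W ⇒ L
(5,2): moves to (2,2)(W), (5,0)(W); every one is W ⇒ L
(5,3): moves to (2,3)(W), (5,1)(W); every one is W ⇒ L
(6,0): the only move is to (3,0)(W), a W ⇒ L
(6,1): the only move is to (3,1)(W), a W ⇒ L
(6,4): moves to (3,4)(W), (6,2)(W); every one is W ⇒ L
(7,0): the only move is to (4,0)(W), a W ⇒ L
(7,1): the only move is to (4,1)(W), a W ⇒ L
(7,4): moves to (4,4)(W), (7,2)(W); every one is W ⇒ L
(8,0): the only move is to (5,0)(W), a W ⇒ L
(8,1): the only move is to (5,1)(W), a W ⇒ L
(8,4): moves to (5,4)(W), (8,2)(W); every one is W ⇒ L
(9,2): moves to (6,2)(W), (9,0)(W); every one is W ⇒ L
(9,3): moves to (6,3)(W), (9,1)(W); every one is W ⇒ L
Every other cell has at least one move into one of the L cells above, so it is W.
L cells per row: a=0: 3, a=1: 3, a=2: 3, a=3: 2, a=4: 2, a=5: 2, a=6: 3, a=7: 3, a=8: 3, a=9: 2; total 26.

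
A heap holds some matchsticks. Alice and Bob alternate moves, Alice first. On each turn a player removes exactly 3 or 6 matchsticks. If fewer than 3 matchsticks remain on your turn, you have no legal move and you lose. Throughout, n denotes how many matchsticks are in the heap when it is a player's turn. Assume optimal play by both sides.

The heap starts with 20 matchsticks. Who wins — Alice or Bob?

Bob wins.

Label each position W (a win for the player to move) or L (a loss). A position with no legal move is L; any other position is W exactly when some move reaches an L, and L when every move reaches a W.
n=0: no move → L
n=1: no move → L
n=2: no move → L
n=3: can move to 0, which is L ⇒ W
n=4: can move to 1, which is L ⇒ W
n=5: can move to 2, which is L ⇒ W
n=6: can move to 0, which is L ⇒ W
n=7: can move to 1, which is L ⇒ W
n=8: can move to 2, which is L ⇒ W
n=9: moves to 6(W), 3(W); every one is W ⇒ L
n=10: moves to 7(W), 4(W); every one is W ⇒ L
n=11: moves to 8(W), 5(W); every one is W ⇒ L
n=12: can move to 9, which is L ⇒ W
n=13: can move to 10, which is L ⇒ W
n=14: can move to 11, which is L ⇒ W
n=15: can move to 9, which is L ⇒ W
n=16: can move to 10, which is L ⇒ W
n=17: can move to 11, which is L ⇒ W
n=18: moves to 15(W), 12(W); every one is W ⇒ L
n=19: moves to 16(W), 13(W); every one is W ⇒ L
n=20: moves to 17(W), 14(W); every one is W ⇒ L
Every move from 20 reaches a W position, so the mover loses.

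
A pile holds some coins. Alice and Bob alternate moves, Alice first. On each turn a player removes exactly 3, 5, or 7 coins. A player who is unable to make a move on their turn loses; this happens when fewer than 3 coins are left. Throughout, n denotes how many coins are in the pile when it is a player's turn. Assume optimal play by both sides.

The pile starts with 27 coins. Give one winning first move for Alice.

Remove 5, leaving 22.

Use the standard recursion: the mover loses at a terminal position; elsewhere, the mover wins exactly when some move hands the opponent an L position.
n=0: no move → L
n=1: no move → L
n=2: no move → L
n=3: →0(L), so W
n=4: →1(L), so W
n=5: →2(L), so W
n=6: →1(L), so W
n=7: →2(L), so W
n=8: →1(L), so W
n=9: →2(L), so W
n=10: →7(W), 5(W), 3(W) — all W, so L
n=11: →8(W), 6(W), 4(W) — all W, so L
n=12: →9(W), 7(W), 5(W) — all W, so L
n=13: →10(L), so W
n=14: →11(L), so W
n=15: →12(L), so W
n=16: →11(L), so W
n=17: →12(L), so W
n=18: →11(L), so W
n=19: →12(L), so W
n=20: →17(W), 15(W), 13(W) — all W, so L
n=21: →18(W), 16(W), 14(W) — all W, so L
n=22: →19(W), 17(W), 15(W) — all W, so L
n=23: →20(L), so W
n=24: →21(L), so W
n=25: →22(L), so W
n=26: →21(L), so W
n=27: →22(L), so W
From 27, the L positions reachable in one move are: 22, 20. Any move reaching one of these is winning.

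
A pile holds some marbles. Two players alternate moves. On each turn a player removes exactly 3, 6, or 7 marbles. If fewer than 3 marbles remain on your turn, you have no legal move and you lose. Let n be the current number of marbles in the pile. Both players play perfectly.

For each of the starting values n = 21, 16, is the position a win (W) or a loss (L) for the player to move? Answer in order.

21: L, 16: W

Use the standard recursion: the mover loses at a terminal position; elsewhere, the mover wins exactly when some move hands the opponent an L position.
n=0: no move → L
n=1: no move → L
n=2: no move → L
n=3: →0(L), so W
n=4: →1(L), so W
n=5: →2(L), so W
n=6: →0(L), so W
n=7: →1(L), so W
n=8: →2(L), so W
n=9: →2(L), so W
n=10: →7(W), 4(W), 3(W) — all W, so L
n=11: →8(W), 5(W), 4(W) — all W, so L
n=12: →9(W), 6(W), 5(W) — all W, so L
n=13: →10(L), so W
n=14: →11(L), so W
n=15: →12(L), so W
n=16: →10(L), so W
n=17: →11(L), so W
n=18: →12(L), so W
n=19: →12(L), so W
n=20: →17(W), 14(W), 13(W) — all W, so L
n=21: →18(W), 15(W), 14(W) — all W, so L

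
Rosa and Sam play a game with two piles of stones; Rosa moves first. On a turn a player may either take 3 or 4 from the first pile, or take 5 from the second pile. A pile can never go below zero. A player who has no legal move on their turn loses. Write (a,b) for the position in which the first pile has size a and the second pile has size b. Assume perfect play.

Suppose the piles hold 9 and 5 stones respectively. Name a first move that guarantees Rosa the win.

Compute win/loss labels from the base case upward. A position with no move is L. Any other position is W if it can reach an L in one move, else L.
No move ever increases a pile, so every position that can arise here has a ≤ 9 and b ≤ 5; it is enough to label the cells with 0 ≤ a ≤ 9 and 0 ≤ b ≤ 5.
Every move lowers a or b (never raises either), so fill the grid row by row in increasing a, and left to right within a row: each cell's successors are then already labelled.
      b=0  b=1  b=2  b=3  b=4  b=5
a=0:    L    L    L    L    L    W
a=1:    L    L    L    L    L    W
a=2:    L    L    L    L    L    W
a=3:    W    W    W    W    W    L
a=4:    W    W    W    W    W    L
a=5:    W    W    W    W    W    L
a=6:    W    W    W    W    W    W
a=7:    L    L    L    L    L    W
a=8:    L    L    L    L    L    W
a=9:    L    L    L    L    L    W
Cells with no legal move (terminal, hence L): (0,0), (0,1), (0,2), (0,3), (0,4), (1,0), (1,1), (1,2), (1,3), (1,4), (2,0), (2,1), (2,2), (2,3), (2,4).
The remaining L cells, each justified by listing all of its moves:
(3,5): L (options (0,5)(W), (3,0)(W) are all W)
(4,5): L (options (1,5)(W), (0,5)(W), (4,0)(W) are all W)
(5,5): L (options (2,5)(W), (1,5)(W), (5,0)(W) are all W)
(7,0): L (options (4,0)(W), (3,0)(W) are all W)
(7,1): L (options (4,1)(W), (3,1)(W) are all W)
(7,2): L (options (4,2)(W), (3,2)(W) are all W)
(7,3): L (options (4,3)(W), (3,3)(W) are all W)
(7,4): L (options (4,4)(W), (3,4)(W) are all W)
(8,0): L (options (5,0)(W), (4,0)(W) are all W)
(8,1): L (options (5,1)(W), (4,1)(W) are all W)
(8,2): L (options (5,2)(W), (4,2)(W) are all W)
(8,3): L (options (5,3)(W), (4,3)(W) are all W)
(8,4): L (options (5,4)(W), (4,4)(W) are all W)
(9,0): L (options (6,0)(W), (5,0)(W) are all W)
(9,1): L (options (6,1)(W), (5,1)(W) are all W)
(9,2): L (options (6,2)(W), (5,2)(W) are all W)
(9,3): L (options (6,3)(W), (5,3)(W) are all W)
(9,4): L (options (6,4)(W), (5,4)(W) are all W)
Every other cell has at least one move into one of the L cells above, so it is W.
From (9,5), the L positions reachable in one move are: (5,5), (9,0). Any move reaching one of these is winning.

Move to (5,5).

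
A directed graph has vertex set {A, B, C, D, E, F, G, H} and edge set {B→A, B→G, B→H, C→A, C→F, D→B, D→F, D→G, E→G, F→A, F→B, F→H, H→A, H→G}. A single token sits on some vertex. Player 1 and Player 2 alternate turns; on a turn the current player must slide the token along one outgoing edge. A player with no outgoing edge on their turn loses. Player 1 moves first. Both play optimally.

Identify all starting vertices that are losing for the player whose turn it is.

A, G

Positions with no move are L. A position that does have a move is losing for the player to move precisely when every available move leads to a winning position for the opponent. Fill in the labels:
Every edge goes from a vertex to one that appears earlier in the order G, A, H, B, F, D, E, C, so processing vertices in that order labels each vertex after all of its successors.
G: no outgoing edge → L
A: no outgoing edge → L
H: →A(L), so W
B: →A(L), so W
F: →A(L), so W
D: →G(L), so W
E: →G(L), so W
C: →A(L), so W
The losing starting vertices are exactly the entries labelled L in this table (2 of them).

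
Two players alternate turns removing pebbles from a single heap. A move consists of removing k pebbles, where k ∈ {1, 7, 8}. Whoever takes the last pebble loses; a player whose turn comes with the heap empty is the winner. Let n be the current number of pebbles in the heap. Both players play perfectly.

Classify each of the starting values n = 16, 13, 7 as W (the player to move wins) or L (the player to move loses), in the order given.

Classify positions by backward induction: terminal positions (no move available) are W. From any other position, the mover wins iff some move reaches an L.
n=0: no move; the opponent has just taken the last pebble and therefore loses → W
n=1: →0(W) only, which is W, so L
n=2: →1(L), so W
n=3: →2(W) only, which is W, so L
n=4: →3(L), so W
n=5: →4(W) only, which is W, so L
n=6: →5(L), so W
n=7: →6(W), 0(W) — all W, so L
n=8: →7(L), so W
n=9: →1(L), so W
n=10: →3(L), so W
n=11: →3(L), so W
n=12: →5(L), so W
n=13: →5(L), so W
n=14: →7(L), so W
n=15: →7(L), so W
n=16: →15(W), 9(W), 8(W) — all W, so L

16: L, 13: W, 7: L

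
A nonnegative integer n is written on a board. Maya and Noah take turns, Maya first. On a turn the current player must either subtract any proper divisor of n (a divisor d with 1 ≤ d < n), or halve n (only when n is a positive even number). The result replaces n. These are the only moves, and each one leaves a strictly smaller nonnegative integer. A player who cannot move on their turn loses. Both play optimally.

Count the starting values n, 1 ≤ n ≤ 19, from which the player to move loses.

10

Compute win/loss labels from the base case upward. A position with no move is L. Any other position is W if it can reach an L in one move, else L.
n=0: no move → L
n=1: no move → L
n=2: W (go to 1, an L position)
n=3: L (sole option 2(W) is W)
n=4: W (go to 3, an L position)
n=5: L (sole option 4(W) is W)
n=6: W (go to 3, an L position)
n=7: L (sole option 6(W) is W)
n=8: W (go to 7, an L position)
n=9: L (options 6(W), 8(W) are all W)
n=10: W (go to 5, an L position)
n=11: L (sole option 10(W) is W)
n=12: W (go to 9, an L position)
n=13: L (sole option 12(W) is W)
n=14: W (go to 7, an L position)
n=15: L (options 10(W), 12(W), 14(W) are all W)
n=16: W (go to 15, an L position)
n=17: L (sole option 16(W) is W)
n=18: W (go to 9, an L position)
n=19: L (sole option 18(W) is W)
L entries with 1 ≤ n ≤ 19 (n=0 is outside the asked range and is not counted): n = 1, 3, 5, 7, 9, 11, 13, 15, 17, 19; that makes 10.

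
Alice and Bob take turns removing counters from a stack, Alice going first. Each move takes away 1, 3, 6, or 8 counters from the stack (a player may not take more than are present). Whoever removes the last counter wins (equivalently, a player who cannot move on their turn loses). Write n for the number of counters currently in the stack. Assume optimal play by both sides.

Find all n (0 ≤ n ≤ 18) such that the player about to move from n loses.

0, 2, 4, 9, 11, 13, 18

Classify positions by backward induction: terminal positions (no move available) are L. From any other position, the mover wins iff some move reaches an L.
n=0: no move → L
n=1: reaches L-position 0 → W
n=2: only reaches 1(W), which is W → L
n=3: reaches L-position 2 → W
n=4: only reaches 3(W), 1(W), all W → L
n=5: reaches L-position 4 → W
n=6: reaches L-position 0 → W
n=7: reaches L-position 4 → W
n=8: reaches L-position 2 → W
n=9: only reaches 8(W), 6(W), 3(W), 1(W), all W → L
n=10: reaches L-position 9 → W
n=11: only reaches 10(W), 8(W), 5(W), 3(W), all W → L
n=12: reaches L-position 11 → W
n=13: only reaches 12(W), 10(W), 7(W), 5(W), all W → L
n=14: reaches L-position 13 → W
n=15: reaches L-position 9 → W
n=16: reaches L-position 13 → W
n=17: reaches L-position 11 → W
n=18: only reaches 17(W), 15(W), 12(W), 10(W), all W → L
The losing starting values of n are exactly the entries labelled L in this table (7 of them).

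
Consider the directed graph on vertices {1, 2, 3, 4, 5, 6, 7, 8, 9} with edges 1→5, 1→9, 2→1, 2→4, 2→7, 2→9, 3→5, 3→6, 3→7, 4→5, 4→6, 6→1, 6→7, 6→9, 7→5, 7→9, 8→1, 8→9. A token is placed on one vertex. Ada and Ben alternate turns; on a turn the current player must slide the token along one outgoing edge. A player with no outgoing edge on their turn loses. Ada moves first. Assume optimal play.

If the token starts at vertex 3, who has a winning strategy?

Work bottom-up. With no move the player to move loses. Otherwise the position is W if at least one move leads to an L position for the opponent, and L if every move leads to a W.
Every edge goes from a vertex to one that appears earlier in the order 9, 5, 7, 1, 6, 8, 4, 2, 3, so processing vertices in that order labels each vertex after all of its successors.
9: no outgoing edge → L
5: no outgoing edge → L
7: W (go to 5, an L position)
1: W (go to 5, an L position)
6: W (go to 9, an L position)
8: W (go to 9, an L position)
4: W (go to 5, an L position)
2: W (go to 9, an L position)
3: W (go to 5, an L position)
From 3 Ada can move to 5, reaching an L position.

Ada wins.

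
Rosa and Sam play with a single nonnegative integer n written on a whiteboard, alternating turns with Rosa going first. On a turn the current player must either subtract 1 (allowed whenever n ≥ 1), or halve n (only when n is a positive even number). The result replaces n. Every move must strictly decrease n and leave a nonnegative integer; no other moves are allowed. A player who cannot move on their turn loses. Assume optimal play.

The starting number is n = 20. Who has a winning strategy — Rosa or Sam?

Rosa wins.

Use the standard recursion: the mover loses at a terminal position; elsewhere, the mover wins exactly when some move hands the opponent an L position.
n=0: no move → L
n=1: →0(L), so W
n=2: →1(W) only, which is W, so L
n=3: →2(L), so W
n=4: →2(L), so W
n=5: →4(W) only, which is W, so L
n=6: →5(L), so W
n=7: →6(W) only, which is W, so L
n=8: →7(L), so W
n=9: →8(W) only, which is W, so L
n=10: →5(L), so W
n=11: →10(W) only, which is W, so L
n=12: →11(L), so W
n=13: →12(W) only, which is W, so L
n=14: →7(L), so W
n=15: →14(W) only, which is W, so L
n=16: →15(L), so W
n=17: →16(W) only, which is W, so L
n=18: →9(L), so W
n=19: →18(W) only, which is W, so L
n=20: →19(L), so W
From 20 Rosa can move to 19, reaching an L position.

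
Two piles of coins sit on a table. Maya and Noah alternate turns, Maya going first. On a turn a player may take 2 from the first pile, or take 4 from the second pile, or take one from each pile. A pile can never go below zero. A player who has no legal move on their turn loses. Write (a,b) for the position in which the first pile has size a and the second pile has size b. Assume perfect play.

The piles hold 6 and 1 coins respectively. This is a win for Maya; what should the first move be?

Compute win/loss labels from the base case upward. A position with no move is L. Any other position is W if it can reach an L in one move, else L.
No move ever increases a pile, so every position that can arise here has a ≤ 6 and b ≤ 1; it is enough to label the cells with 0 ≤ a ≤ 6 and 0 ≤ b ≤ 1.
Every move lowers a or b (never raises either), so fill the grid row by row in increasing a, and left to right within a row: each cell's successors are then already labelled.
      b=0  b=1
a=0:    L    L
a=1:    L    W
a=2:    W    W
a=3:    W    L
a=4:    L    L
a=5:    L    W
a=6:    W    W
Cells with no legal move (terminal, hence L): (0,0), (0,1), (1,0).
The remaining L cells, each justified by listing all of its moves:
(3,1): →(1,1)(W), (2,0)(W) — all W, so L
(4,0): →(2,0)(W) only, which is W, so L
(4,1): →(2,1)(W), (3,0)(W) — all W, so L
(5,0): →(3,0)(W) only, which is W, so L
Every other cell has at least one move into one of the L cells above, so it is W.
From (6,1), the L positions reachable in one move are: (4,1), (5,0). Any move reaching one of these is winning.

Move to (4,1).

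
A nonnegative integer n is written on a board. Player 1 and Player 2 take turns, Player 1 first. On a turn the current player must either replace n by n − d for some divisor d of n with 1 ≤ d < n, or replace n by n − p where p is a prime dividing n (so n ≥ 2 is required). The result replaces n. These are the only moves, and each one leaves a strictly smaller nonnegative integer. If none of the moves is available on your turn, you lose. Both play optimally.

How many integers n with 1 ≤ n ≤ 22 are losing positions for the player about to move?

5

Work bottom-up. With no move the player to move loses. Otherwise the position is W if at least one move leads to an L position for the opponent, and L if every move leads to a W.
n=0: no move → L
n=1: no move → L
n=2: →0(L), so W
n=3: →0(L), so W
n=4: →2(W), 3(W) — all W, so L
n=5: →0(L), so W
n=6: →4(L), so W
n=7: →0(L), so W
n=8: →4(L), so W
n=9: →6(W), 8(W) — all W, so L
n=10: →9(L), so W
n=11: →0(L), so W
n=12: →9(L), so W
n=13: →0(L), so W
n=14: →7(W), 12(W), 13(W) — all W, so L
n=15: →14(L), so W
n=16: →14(L), so W
n=17: →0(L), so W
n=18: →9(L), so W
n=19: →0(L), so W
n=20: →10(W), 15(W), 16(W), 18(W), 19(W) — all W, so L
n=21: →14(L), so W
n=22: →20(L), so W
L entries with 1 ≤ n ≤ 22 (n=0 is outside the asked range and is not counted): n = 1, 4, 9, 14, 20; that makes 5.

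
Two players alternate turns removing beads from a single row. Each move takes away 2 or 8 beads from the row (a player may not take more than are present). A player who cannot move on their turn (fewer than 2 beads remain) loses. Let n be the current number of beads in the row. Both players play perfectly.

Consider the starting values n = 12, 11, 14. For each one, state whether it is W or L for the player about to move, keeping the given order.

Work bottom-up. With no move the player to move loses. Otherwise the position is W if at least one move leads to an L position for the opponent, and L if every move leads to a W.
n=0: no move → L
n=1: no move → L
n=2: W (go to 0, an L position)
n=3: W (go to 1, an L position)
n=4: L (sole option 2(W) is W)
n=5: L (sole option 3(W) is W)
n=6: W (go to 4, an L position)
n=7: W (go to 5, an L position)
n=8: W (go to 0, an L position)
n=9: W (go to 1, an L position)
n=10: L (options 8(W), 2(W) are all W)
n=11: L (options 9(W), 3(W) are all W)
n=12: W (go to 10, an L position)
n=13: W (go to 11, an L position)
n=14: L (options 12(W), 6(W) are all W)

12: W, 11: L, 14: L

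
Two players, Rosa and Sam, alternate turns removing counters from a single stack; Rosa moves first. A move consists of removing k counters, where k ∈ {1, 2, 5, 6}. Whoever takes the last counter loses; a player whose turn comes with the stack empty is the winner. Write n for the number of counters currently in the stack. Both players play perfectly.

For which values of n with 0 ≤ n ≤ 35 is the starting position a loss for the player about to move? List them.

1, 4, 8, 11, 15, 18, 22, 25, 29, 32

Compute win/loss labels from the base case upward. A position with no move is W. Any other position is W if it can reach an L in one move, else L.
n=0: no move; the opponent has just taken the last counter and therefore loses → W
n=1: →0(W) only, which is W, so L
n=2: →1(L), so W
n=3: →1(L), so W
n=4: →3(W), 2(W) — all W, so L
n=5: →4(L), so W
n=6: →4(L), so W
n=7: →1(L), so W
n=8: →7(W), 6(W), 3(W), 2(W) — all W, so L
n=9: →8(L), so W
n=10: →8(L), so W
n=11: →10(W), 9(W), 6(W), 5(W) — all W, so L
n=12: →11(L), so W
n=13: →11(L), so W
n=14: →8(L), so W
n=15: →14(W), 13(W), 10(W), 9(W) — all W, so L
n=16: →15(L), so W
n=17: →15(L), so W
n=18: →17(W), 16(W), 13(W), 12(W) — all W, so L
n=19: →18(L), so W
n=20: →18(L), so W
n=21: →15(L), so W
n=22: →21(W), 20(W), 17(W), 16(W) — all W, so L
n=23: →22(L), so W
n=24: →22(L), so W
n=25: →24(W), 23(W), 20(W), 19(W) — all W, so L
n=26: →25(L), so W
n=27: →25(L), so W
n=28: →22(L), so W
n=29: →28(W), 27(W), 24(W), 23(W) — all W, so L
n=30: →29(L), so W
n=31: →29(L), so W
n=32: →31(W), 30(W), 27(W), 26(W) — all W, so L
n=33: →32(L), so W
n=34: →32(L), so W
n=35: →29(L), so W
The losing starting values of n are exactly the entries labelled L in this table (10 of them).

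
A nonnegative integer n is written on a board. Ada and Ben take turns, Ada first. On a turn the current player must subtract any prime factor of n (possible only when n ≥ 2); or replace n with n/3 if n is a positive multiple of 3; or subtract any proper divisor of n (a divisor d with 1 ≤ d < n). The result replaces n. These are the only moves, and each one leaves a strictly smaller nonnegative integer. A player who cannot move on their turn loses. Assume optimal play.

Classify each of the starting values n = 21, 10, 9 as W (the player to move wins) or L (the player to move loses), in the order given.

21: W, 10: W, 9: L

Classify positions by backward induction: terminal positions (no move available) are L. From any other position, the mover wins iff some move reaches an L.
n=0: no move → L
n=1: no move → L
n=2: W (go to 0, an L position)
n=3: W (go to 0, an L position)
n=4: L (options 2(W), 3(W) are all W)
n=5: W (go to 0, an L position)
n=6: W (go to 4, an L position)
n=7: W (go to 0, an L position)
n=8: W (go to 4, an L position)
n=9: L (options 3(W), 6(W), 8(W) are all W)
n=10: W (go to 9, an L position)
n=11: W (go to 0, an L position)
n=12: W (go to 4, an L position)
n=13: W (go to 0, an L position)
n=14: L (options 7(W), 12(W), 13(W) are all W)
n=15: W (go to 14, an L position)
n=16: W (go to 14, an L position)
n=17: W (go to 0, an L position)
n=18: W (go to 9, an L position)
n=19: W (go to 0, an L position)
n=20: L (options 10(W), 15(W), 16(W), 18(W), 19(W) are all W)
n=21: W (go to 14, an L position)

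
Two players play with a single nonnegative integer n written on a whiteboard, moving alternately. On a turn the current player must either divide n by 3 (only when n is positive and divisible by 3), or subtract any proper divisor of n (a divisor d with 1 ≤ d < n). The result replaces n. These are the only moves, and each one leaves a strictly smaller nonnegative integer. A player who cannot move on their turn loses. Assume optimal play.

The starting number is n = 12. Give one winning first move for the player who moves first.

Move to 4.

Compute win/loss labels from the base case upward. A position with no move is L. Any other position is W if it can reach an L in one move, else L.
n=0: no move → L
n=1: no move → L
n=2: W (go to 1, an L position)
n=3: W (go to 1, an L position)
n=4: L (options 2(W), 3(W) are all W)
n=5: W (go to 4, an L position)
n=6: W (go to 4, an L position)
n=7: L (sole option 6(W) is W)
n=8: W (go to 4, an L position)
n=9: L (options 3(W), 6(W), 8(W) are all W)
n=10: W (go to 9, an L position)
n=11: L (sole option 10(W) is W)
n=12: W (go to 4, an L position)
From 12, the L positions reachable in one move are: 4, 9, 11. Any move reaching one of these is winning.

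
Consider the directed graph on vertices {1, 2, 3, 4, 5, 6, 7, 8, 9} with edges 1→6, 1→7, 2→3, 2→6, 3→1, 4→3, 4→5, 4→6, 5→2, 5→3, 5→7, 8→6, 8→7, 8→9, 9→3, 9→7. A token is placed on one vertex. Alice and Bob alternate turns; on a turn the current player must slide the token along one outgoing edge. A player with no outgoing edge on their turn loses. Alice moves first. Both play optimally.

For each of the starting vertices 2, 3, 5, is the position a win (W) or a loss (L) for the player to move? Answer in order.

Use the standard recursion: the mover loses at a terminal position; elsewhere, the mover wins exactly when some move hands the opponent an L position.
Every edge goes from a vertex to one that appears earlier in the order 6, 7, 1, 3, 2, 9, 5, 4, 8, so processing vertices in that order labels each vertex after all of its successors.
6: no outgoing edge → L
7: no outgoing edge → L
1: →7(L), so W
3: →1(W) only, which is W, so L
2: →3(L), so W
9: →3(L), so W
5: →3(L), so W
4: →3(L), so W
8: →7(L), so W

2: W, 3: L, 5: W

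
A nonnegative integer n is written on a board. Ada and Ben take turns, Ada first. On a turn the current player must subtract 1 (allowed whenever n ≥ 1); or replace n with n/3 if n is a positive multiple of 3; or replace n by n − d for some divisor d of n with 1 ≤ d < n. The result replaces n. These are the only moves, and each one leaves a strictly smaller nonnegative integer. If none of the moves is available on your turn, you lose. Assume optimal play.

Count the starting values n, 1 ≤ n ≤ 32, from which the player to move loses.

Label each position W (a win for the player to move) or L (a loss). A position with no legal move is L; any other position is W exactly when some move reaches an L, and L when every move reaches a W.
n=0: no move → L
n=1: reaches L-position 0 → W
n=2: only reaches 1(W), which is W → L
n=3: reaches L-position 2 → W
n=4: reaches L-position 2 → W
n=5: only reaches 4(W), which is W → L
n=6: reaches L-position 2 → W
n=7: only reaches 6(W), which is W → L
n=8: reaches L-position 7 → W
n=9: only reaches 3(W), 6(W), 8(W), all W → L
n=10: reaches L-position 5 → W
n=11: only reaches 10(W), which is W → L
n=12: reaches L-position 9 → W
n=13: only reaches 12(W), which is W → L
n=14: reaches L-position 7 → W
n=15: reaches L-position 5 → W
n=16: only reaches 8(W), 12(W), 14(W), 15(W), all W → L
n=17: reaches L-position 16 → W
n=18: reaches L-position 9 → W
n=19: only reaches 18(W), which is W → L
n=20: reaches L-position 16 → W
n=21: reaches L-position 7 → W
n=22: reaches L-position 11 → W
n=23: only reaches 22(W), which is W → L
n=24: reaches L-position 16 → W
n=25: only reaches 20(W), 24(W), all W → L
n=26: reaches L-position 13 → W
n=27: reaches L-position 9 → W
n=28: only reaches 14(W), 21(W), 24(W), 26(W), 27(W), all W → L
n=29: reaches L-position 28 → W
n=30: reaches L-position 25 → W
n=31: only reaches 30(W), which is W → L
n=32: reaches L-position 16 → W
L entries with 1 ≤ n ≤ 32 (n=0 is outside the asked range and is not counted): n = 2, 5, 7, 9, 11, 13, 16, 19, 23, 25, 28, 31; that makes 12.

12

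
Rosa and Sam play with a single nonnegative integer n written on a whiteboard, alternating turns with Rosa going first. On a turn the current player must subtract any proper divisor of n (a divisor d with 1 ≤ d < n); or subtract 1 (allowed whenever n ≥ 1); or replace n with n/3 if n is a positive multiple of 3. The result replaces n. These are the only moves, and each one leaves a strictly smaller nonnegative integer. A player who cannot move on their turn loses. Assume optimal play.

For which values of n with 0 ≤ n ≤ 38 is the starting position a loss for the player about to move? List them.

0, 2, 5, 7, 9, 11, 13, 16, 19, 23, 25, 28, 31, 34, 37

Use the standard recursion: the mover loses at a terminal position; elsewhere, the mover wins exactly when some move hands the opponent an L position.
n=0: no move → L
n=1: reaches L-position 0 → W
n=2: only reaches 1(W), which is W → L
n=3: reaches L-position 2 → W
n=4: reaches L-position 2 → W
n=5: only reaches 4(W), which is W → L
n=6: reaches L-position 2 → W
n=7: only reaches 6(W), which is W → L
n=8: reaches L-position 7 → W
n=9: only reaches 3(W), 6(W), 8(W), all W → L
n=10: reaches L-position 5 → W
n=11: only reaches 10(W), which is W → L
n=12: reaches L-position 9 → W
n=13: only reaches 12(W), which is W → L
n=14: reaches L-position 7 → W
n=15: reaches L-position 5 → W
n=16: only reaches 8(W), 12(W), 14(W), 15(W), all W → L
n=17: reaches L-position 16 → W
n=18: reaches L-position 9 → W
n=19: only reaches 18(W), which is W → L
n=20: reaches L-position 16 → W
n=21: reaches L-position 7 → W
n=22: reaches L-position 11 → W
n=23: only reaches 22(W), which is W → L
n=24: reaches L-position 16 → W
n=25: only reaches 20(W), 24(W), all W → L
n=26: reaches L-position 13 → W
n=27: reaches L-position 9 → W
n=28: only reaches 14(W), 21(W), 24(W), 26(W), 27(W), all W → L
n=29: reaches L-position 28 → W
n=30: reaches L-position 25 → W
n=31: only reaches 30(W), which is W → L
n=32: reaches L-position 16 → W
n=33: reaches L-position 11 → W
n=34: only reaches 17(W), 32(W), 33(W), all W → L
n=35: reaches L-position 28 → W
n=36: reaches L-position 34 → W
n=37: only reaches 36(W), which is W → L
n=38: reaches L-position 19 → W
Reading off the rows marked L gives the requested list; there are 15 such values of n.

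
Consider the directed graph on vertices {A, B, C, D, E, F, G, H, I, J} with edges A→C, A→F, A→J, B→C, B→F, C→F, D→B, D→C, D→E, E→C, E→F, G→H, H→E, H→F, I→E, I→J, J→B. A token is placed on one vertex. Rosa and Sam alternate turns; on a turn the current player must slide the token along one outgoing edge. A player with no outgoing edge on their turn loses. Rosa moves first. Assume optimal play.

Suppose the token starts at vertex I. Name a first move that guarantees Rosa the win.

Move to J.

Positions with no move are L. A position that does have a move is losing for the player to move precisely when every available move leads to a winning position for the opponent. Fill in the labels:
Every edge goes from a vertex to one that appears earlier in the order F, C, B, E, H, J, I, G, D, A, so processing vertices in that order labels each vertex after all of its successors.
F: no outgoing edge → L
C: W (go to F, an L position)
B: W (go to F, an L position)
E: W (go to F, an L position)
H: W (go to F, an L position)
J: L (sole option B(W) is W)
I: W (go to J, an L position)
G: L (sole option H(W) is W)
D: L (options E(W), B(W), C(W) are all W)
A: W (go to J, an L position)
From I, the L positions reachable in one move are: J.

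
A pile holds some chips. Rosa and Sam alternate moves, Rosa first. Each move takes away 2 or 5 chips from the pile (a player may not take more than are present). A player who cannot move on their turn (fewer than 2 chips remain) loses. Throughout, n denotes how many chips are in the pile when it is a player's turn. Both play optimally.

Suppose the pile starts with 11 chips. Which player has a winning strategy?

Sam wins.

Classify positions by backward induction: terminal positions (no move available) are L. From any other position, the mover wins iff some move reaches an L.
n=0: no move → L
n=1: no move → L
n=2: →0(L), so W
n=3: →1(L), so W
n=4: →2(W) only, which is W, so L
n=5: →0(L), so W
n=6: →4(L), so W
n=7: →5(W), 2(W) — all W, so L
n=8: →6(W), 3(W) — all W, so L
n=9: →7(L), so W
n=10: →8(L), so W
n=11: →9(W), 6(W) — all W, so L
Every move from 11 reaches a W position, so the mover loses.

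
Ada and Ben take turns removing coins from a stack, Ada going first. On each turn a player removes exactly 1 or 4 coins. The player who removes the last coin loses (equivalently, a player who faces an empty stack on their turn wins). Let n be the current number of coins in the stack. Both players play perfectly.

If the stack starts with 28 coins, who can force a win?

Ben wins.

Use the standard recursion: the mover wins at a terminal position; elsewhere, the mover wins exactly when some move hands the opponent an L position.
n=0: no move; the opponent has just taken the last coin and therefore loses → W
n=1: L (sole option 0(W) is W)
n=2: W (go to 1, an L position)
n=3: L (sole option 2(W) is W)
n=4: W (go to 3, an L position)
n=5: W (go to 1, an L position)
n=6: L (options 5(W), 2(W) are all W)
n=7: W (go to 6, an L position)
n=8: L (options 7(W), 4(W) are all W)
n=9: W (go to 8, an L position)
n=10: W (go to 6, an L position)
n=11: L (options 10(W), 7(W) are all W)
n=12: W (go to 11, an L position)
n=13: L (options 12(W), 9(W) are all W)
n=14: W (go to 13, an L position)
n=15: W (go to 11, an L position)
n=16: L (options 15(W), 12(W) are all W)
n=17: W (go to 16, an L position)
n=18: L (options 17(W), 14(W) are all W)
n=19: W (go to 18, an L position)
n=20: W (go to 16, an L position)
n=21: L (options 20(W), 17(W) are all W)
n=22: W (go to 21, an L position)
n=23: L (options 22(W), 19(W) are all W)
n=24: W (go to 23, an L position)
n=25: W (go to 21, an L position)
n=26: L (options 25(W), 22(W) are all W)
n=27: W (go to 26, an L position)
n=28: L (options 27(W), 24(W) are all W)
Every move from 28 reaches a W position, so the mover loses.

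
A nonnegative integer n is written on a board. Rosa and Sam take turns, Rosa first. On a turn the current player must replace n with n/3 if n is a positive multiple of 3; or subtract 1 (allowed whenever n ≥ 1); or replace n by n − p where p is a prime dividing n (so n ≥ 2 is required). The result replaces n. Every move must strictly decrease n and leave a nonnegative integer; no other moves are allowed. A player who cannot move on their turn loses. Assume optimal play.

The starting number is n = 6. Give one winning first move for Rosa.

Build the W/L table. Terminal = L. A non-terminal position is W if it has a move to some L; otherwise it is L.
n=0: no move → L
n=1: →0(L), so W
n=2: →0(L), so W
n=3: →0(L), so W
n=4: →2(W), 3(W) — all W, so L
n=5: →0(L), so W
n=6: →4(L), so W
From 6, the L positions reachable in one move are: 4.

Move to 4.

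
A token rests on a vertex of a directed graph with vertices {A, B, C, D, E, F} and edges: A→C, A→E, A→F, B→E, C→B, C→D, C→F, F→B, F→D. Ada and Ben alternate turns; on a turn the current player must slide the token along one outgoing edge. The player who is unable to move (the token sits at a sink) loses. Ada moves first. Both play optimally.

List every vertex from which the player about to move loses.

D, E

Build the W/L table. Terminal = L. A non-terminal position is W if it has a move to some L; otherwise it is L.
Every edge goes from a vertex to one that appears earlier in the order D, E, B, F, C, A, so processing vertices in that order labels each vertex after all of its successors.
D: no outgoing edge → L
E: no outgoing edge → L
B: W (go to E, an L position)
F: W (go to D, an L position)
C: W (go to D, an L position)
A: W (go to E, an L position)
The losing starting vertices are exactly the entries labelled L in this table (2 of them).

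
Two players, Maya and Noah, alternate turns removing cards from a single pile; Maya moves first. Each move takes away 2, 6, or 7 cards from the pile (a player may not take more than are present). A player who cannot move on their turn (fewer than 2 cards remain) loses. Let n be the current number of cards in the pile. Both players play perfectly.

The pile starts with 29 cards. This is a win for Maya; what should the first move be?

Remove 2, leaving 27.

Label each position W (a win for the player to move) or L (a loss). A position with no legal move is L; any other position is W exactly when some move reaches an L, and L when every move reaches a W.
n=0: no move → L
n=1: no move → L
n=2: can move to 0, which is L ⇒ W
n=3: can move to 1, which is L ⇒ W
n=4: the only move is to 2(W), a W ⇒ L
n=5: the only move is to 3(W), a W ⇒ L
n=6: can move to 4, which is L ⇒ W
n=7: can move to 5, which is L ⇒ W
n=8: can move to 1, which is L ⇒ W
n=9: moves to 7(W), 3(W), 2(W); every one is W ⇒ L
n=10: can move to 4, which is L ⇒ W
n=11: can move to 9, which is L ⇒ W
n=12: can move to 5, which is L ⇒ W
n=13: moves to 11(W), 7(W), 6(W); every one is W ⇒ L
n=14: moves to 12(W), 8(W), 7(W); every one is W ⇒ L
n=15: can move to 13, which is L ⇒ W
n=16: can move to 14, which is L ⇒ W
n=17: moves to 15(W), 11(W), 10(W); every one is W ⇒ L
n=18: moves to 16(W), 12(W), 11(W); every one is W ⇒ L
n=19: can move to 17, which is L ⇒ W
n=20: can move to 18, which is L ⇒ W
n=21: can move to 14, which is L ⇒ W
n=22: moves to 20(W), 16(W), 15(W); every one is W ⇒ L
n=23: can move to 17, which is L ⇒ W
n=24: can move to 22, which is L ⇒ W
n=25: can move to 18, which is L ⇒ W
n=26: moves to 24(W), 20(W), 19(W); every one is W ⇒ L
n=27: moves to 25(W), 21(W), 20(W); every one is W ⇒ L
n=28: can move to 26, which is L ⇒ W
n=29: can move to 27, which is L ⇒ W
From 29, the L positions reachable in one move are: 27, 22. Any move reaching one of these is winning.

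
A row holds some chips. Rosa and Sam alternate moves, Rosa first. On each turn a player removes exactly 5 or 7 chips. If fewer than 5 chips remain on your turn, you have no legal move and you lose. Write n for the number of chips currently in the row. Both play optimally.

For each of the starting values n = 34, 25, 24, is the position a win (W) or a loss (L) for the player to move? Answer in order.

34: W, 25: L, 24: L

Positions with no move are L. A position that does have a move is losing for the player to move precisely when every available move leads to a winning position for the opponent. Fill in the labels:
n=0: no move → L
n=1: no move → L
n=2: no move → L
n=3: no move → L
n=4: no move → L
n=5: can move to 0, which is L ⇒ W
n=6: can move to 1, which is L ⇒ W
n=7: can move to 2, which is L ⇒ W
n=8: can move to 3, which is L ⇒ W
n=9: can move to 4, which is L ⇒ W
n=10: can move to 3, which is L ⇒ W
n=11: can move to 4, which is L ⇒ W
n=12: moves to 7(W), 5(W); every one is W ⇒ L
n=13: moves to 8(W), 6(W); every one is W ⇒ L
n=14: moves to 9(W), 7(W); every one is W ⇒ L
n=15: moves to 10(W), 8(W); every one is W ⇒ L
n=16: moves to 11(W), 9(W); every one is W ⇒ L
n=17: can move to 12, which is L ⇒ W
n=18: can move to 13, which is L ⇒ W
n=19: can move to 14, which is L ⇒ W
n=20: can move to 15, which is L ⇒ W
n=21: can move to 16, which is L ⇒ W
n=22: can move to 15, which is L ⇒ W
n=23: can move to 16, which is L ⇒ W
n=24: moves to 19(W), 17(W); every one is W ⇒ L
n=25: moves to 20(W), 18(W); every one is W ⇒ L
n=26: moves to 21(W), 19(W); every one is W ⇒ L
n=27: moves to 22(W), 20(W); every one is W ⇒ L
n=28: moves to 23(W), 21(W); every one is W ⇒ L
n=29: can move to 24, which is L ⇒ W
n=30: can move to 25, which is L ⇒ W
n=31: can move to 26, which is L ⇒ W
n=32: can move to 27, which is L ⇒ W
n=33: can move to 28, which is L ⇒ W
n=34: can move to 27, which is L ⇒ W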